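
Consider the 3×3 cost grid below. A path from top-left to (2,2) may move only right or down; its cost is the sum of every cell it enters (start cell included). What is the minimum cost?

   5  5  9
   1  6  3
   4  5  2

17

Best path: r0c0 → r1c0 → r1c1 → r1c2 → r2c2
Cost: 5 + 1 + 6 + 3 + 2 = 17
For comparison, the top-then-right route costs 24.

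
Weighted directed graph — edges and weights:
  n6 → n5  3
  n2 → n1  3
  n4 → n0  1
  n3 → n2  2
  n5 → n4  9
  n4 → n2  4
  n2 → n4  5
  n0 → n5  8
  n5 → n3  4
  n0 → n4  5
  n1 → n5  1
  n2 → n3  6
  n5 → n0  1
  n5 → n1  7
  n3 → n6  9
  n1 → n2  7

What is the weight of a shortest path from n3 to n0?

7

Routes from n3 to n0:
n3 → n6 → n5 → n0: 9 + 3 + 1 = 13
n3 → n2 → n1 → n5 → n4 → n0: 2 + 3 + 1 + 9 + 1 = 16
n3 → n6 → n5 → n4 → n0: 9 + 3 + 9 + 1 = 22
n3 → n6 → n5 → n1 → n2 → n4 → n0: 9 + 3 + 7 + 7 + 5 + 1 = 32
n3 → n2 → n1 → n5 → n0: 2 + 3 + 1 + 1 = 7
n3 → n2 → n4 → n0: 2 + 5 + 1 = 8
Best route has total 7.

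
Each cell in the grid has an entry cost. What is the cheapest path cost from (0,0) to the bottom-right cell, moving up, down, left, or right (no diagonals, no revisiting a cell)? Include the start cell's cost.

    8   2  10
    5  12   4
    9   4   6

Best path: [0,0]→[0,1]→[0,2]→[1,2]→[2,2]
Cost: 8 + 2 + 10 + 4 + 6 = 30

30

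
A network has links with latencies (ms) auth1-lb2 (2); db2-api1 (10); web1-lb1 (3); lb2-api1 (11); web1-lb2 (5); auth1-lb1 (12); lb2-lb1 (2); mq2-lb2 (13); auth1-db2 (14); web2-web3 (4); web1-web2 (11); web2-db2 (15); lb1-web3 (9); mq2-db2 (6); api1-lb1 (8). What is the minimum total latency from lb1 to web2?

13

Some routes from lb1 to web2:
lb1 → web3 → web2: 9 + 4 = 13
lb1 → lb2 → web1 → web2: 2 + 5 + 11 = 18
lb1 → web1 → web2: 3 + 11 = 14
Shortest: 13 ms.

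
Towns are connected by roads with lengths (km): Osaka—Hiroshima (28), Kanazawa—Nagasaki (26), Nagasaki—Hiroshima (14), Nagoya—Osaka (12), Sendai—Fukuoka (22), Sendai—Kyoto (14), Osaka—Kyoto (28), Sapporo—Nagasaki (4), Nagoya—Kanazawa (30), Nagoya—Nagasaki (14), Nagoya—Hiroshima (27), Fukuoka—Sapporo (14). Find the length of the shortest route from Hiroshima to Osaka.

28

Comparing a few candidate routes:
Hiroshima - Nagasaki - Sapporo - Fukuoka - Sendai - Kyoto - Osaka: 14 + 4 + 14 + 22 + 14 + 28 = 96
Hiroshima - Nagoya - Osaka: 27 + 12 = 39
Hiroshima - Osaka: 28
Hiroshima - Nagasaki - Nagoya - Osaka: 14 + 14 + 12 = 40
Hiroshima - Nagasaki - Kanazawa - Nagoya - Osaka: 14 + 26 + 30 + 12 = 82
Shortest: 28 km.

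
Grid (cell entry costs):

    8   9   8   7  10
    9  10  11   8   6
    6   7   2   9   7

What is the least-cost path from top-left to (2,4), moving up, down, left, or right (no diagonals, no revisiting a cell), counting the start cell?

48

Best path: (0,0) (1,0) (2,0) (2,1) (2,2) (2,3) (2,4)
Cost: 8 + 9 + 6 + 7 + 2 + 9 + 7 = 48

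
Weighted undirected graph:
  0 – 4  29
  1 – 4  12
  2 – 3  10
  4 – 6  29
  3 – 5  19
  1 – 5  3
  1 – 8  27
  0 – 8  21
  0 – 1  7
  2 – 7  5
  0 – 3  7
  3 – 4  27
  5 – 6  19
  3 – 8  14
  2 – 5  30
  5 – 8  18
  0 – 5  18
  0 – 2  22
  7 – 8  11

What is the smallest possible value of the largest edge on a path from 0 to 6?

Comparing a few candidate routes:
0 -> 3 -> 8 -> 5 -> 6: max(7, 14, 18, 19) = 19
0 -> 3 -> 5 -> 6: max(7, 19, 19) = 19
0 -> 3 -> 2 -> 7 -> 8 -> 5 -> 6: max(7, 10, 5, 11, 18, 19) = 19
The minimum achievable maximum is 19.

19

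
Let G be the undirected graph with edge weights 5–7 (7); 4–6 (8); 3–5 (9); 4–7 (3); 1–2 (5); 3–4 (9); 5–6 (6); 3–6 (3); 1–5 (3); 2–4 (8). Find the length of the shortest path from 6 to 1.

Checking several routes:
6 -> 5 -> 1: 6 + 3 = 9
6 -> 4 -> 7 -> 5 -> 1: 8 + 3 + 7 + 3 = 21
6 -> 4 -> 2 -> 1: 8 + 8 + 5 = 21
6 -> 3 -> 4 -> 7 -> 5 -> 1: 3 + 9 + 3 + 7 + 3 = 25
6 -> 3 -> 5 -> 1: 3 + 9 + 3 = 15
6 -> 3 -> 4 -> 2 -> 1: 3 + 9 + 8 + 5 = 25
Shortest: 9.

9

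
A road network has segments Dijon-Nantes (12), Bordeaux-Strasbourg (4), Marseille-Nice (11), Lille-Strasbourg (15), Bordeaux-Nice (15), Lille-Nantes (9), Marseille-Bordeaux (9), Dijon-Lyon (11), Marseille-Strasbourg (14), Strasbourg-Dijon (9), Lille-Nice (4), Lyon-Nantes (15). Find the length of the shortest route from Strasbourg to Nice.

Some routes from Strasbourg to Nice:
Strasbourg→Lille→Nice: 15 + 4 = 19
Strasbourg→Marseille→Nice: 14 + 11 = 25
Strasbourg→Bordeaux→Marseille→Nice: 4 + 9 + 11 = 24
Strasbourg→Bordeaux→Nice: 4 + 15 = 19
The minimum is 19 mi.

19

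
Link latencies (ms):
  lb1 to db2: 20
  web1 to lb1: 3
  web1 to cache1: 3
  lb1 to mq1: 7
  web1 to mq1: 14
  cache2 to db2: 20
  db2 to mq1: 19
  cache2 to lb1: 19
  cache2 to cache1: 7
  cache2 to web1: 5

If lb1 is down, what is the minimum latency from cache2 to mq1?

19

Routes from cache2 to mq1 avoiding lb1:
cache2 → cache1 → web1 → mq1: 7 + 3 + 14 = 24
cache2 → web1 → mq1: 5 + 14 = 19
cache2 → db2 → mq1: 20 + 19 = 39
Shortest: 19 ms.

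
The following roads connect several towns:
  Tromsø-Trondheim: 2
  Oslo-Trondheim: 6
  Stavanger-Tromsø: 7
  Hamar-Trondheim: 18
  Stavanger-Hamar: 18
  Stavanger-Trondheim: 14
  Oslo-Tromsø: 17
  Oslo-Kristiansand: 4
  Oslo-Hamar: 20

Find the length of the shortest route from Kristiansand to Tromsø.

12

A few of the Kristiansand→Tromsø routes:
Kristiansand-Oslo-Trondheim-Tromsø: 4 + 6 + 2 = 12
Kristiansand-Oslo-Hamar-Trondheim-Tromsø: 4 + 20 + 18 + 2 = 44
Kristiansand-Oslo-Hamar-Stavanger-Tromsø: 4 + 20 + 18 + 7 = 49
Kristiansand-Oslo-Trondheim-Stavanger-Tromsø: 4 + 6 + 14 + 7 = 31
Kristiansand-Oslo-Trondheim-Hamar-Stavanger-Tromsø: 4 + 6 + 18 + 18 + 7 = 53
Kristiansand-Oslo-Tromsø: 4 + 17 = 21
Best route has total 12.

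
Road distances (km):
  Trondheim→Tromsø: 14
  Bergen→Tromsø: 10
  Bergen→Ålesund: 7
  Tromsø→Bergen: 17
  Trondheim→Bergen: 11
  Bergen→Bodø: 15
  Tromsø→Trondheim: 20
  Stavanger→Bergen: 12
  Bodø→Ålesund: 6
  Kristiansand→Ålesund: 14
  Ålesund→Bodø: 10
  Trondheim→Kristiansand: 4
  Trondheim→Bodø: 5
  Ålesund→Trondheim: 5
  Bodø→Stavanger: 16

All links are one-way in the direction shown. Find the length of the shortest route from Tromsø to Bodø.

Comparing a few candidate routes:
Tromsø → Bergen → Bodø: 17 + 15 = 32
Tromsø → Trondheim → Bodø: 20 + 5 = 25
Tromsø → Bergen → Ålesund → Bodø: 17 + 7 + 10 = 34
Tromsø → Bergen → Ålesund → Trondheim → Bodø: 17 + 7 + 5 + 5 = 34
Tromsø → Trondheim → Bergen → Ålesund → Bodø: 20 + 11 + 7 + 10 = 48
Tromsø → Trondheim → Bergen → Bodø: 20 + 11 + 15 = 46
Best route has total 25 km.

25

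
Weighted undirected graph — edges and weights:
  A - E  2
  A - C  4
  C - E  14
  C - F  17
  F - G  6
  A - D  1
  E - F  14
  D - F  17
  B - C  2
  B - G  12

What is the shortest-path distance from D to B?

Comparing a few candidate routes:
D - A - E - C - B: 1 + 2 + 14 + 2 = 19
D - A - C - B: 1 + 4 + 2 = 7
D - F - C - B: 17 + 17 + 2 = 36
D - A - E - F - C - B: 1 + 2 + 14 + 17 + 2 = 36
D - F - G - B: 17 + 6 + 12 = 35
D - A - E - F - G - B: 1 + 2 + 14 + 6 + 12 = 35
Shortest: 7.

7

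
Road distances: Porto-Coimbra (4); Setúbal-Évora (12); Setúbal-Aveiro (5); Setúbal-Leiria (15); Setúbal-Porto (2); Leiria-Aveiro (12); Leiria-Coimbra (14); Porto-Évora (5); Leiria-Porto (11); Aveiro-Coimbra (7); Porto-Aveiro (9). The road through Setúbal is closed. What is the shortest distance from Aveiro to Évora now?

14

Candidate routes:
Aveiro → Leiria → Coimbra → Porto → Évora: 12 + 14 + 4 + 5 = 35
Aveiro → Leiria → Porto → Évora: 12 + 11 + 5 = 28
Aveiro → Coimbra → Leiria → Porto → Évora: 7 + 14 + 11 + 5 = 37
Aveiro → Coimbra → Porto → Évora: 7 + 4 + 5 = 16
Aveiro → Porto → Évora: 9 + 5 = 14
The minimum is 14.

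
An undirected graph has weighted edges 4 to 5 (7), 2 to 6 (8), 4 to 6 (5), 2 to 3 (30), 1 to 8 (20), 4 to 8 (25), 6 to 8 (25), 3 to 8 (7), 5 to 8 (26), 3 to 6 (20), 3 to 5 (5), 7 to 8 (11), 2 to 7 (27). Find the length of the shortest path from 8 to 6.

24

Some routes from 8 to 6:
8-6: 25
8-5-4-6: 26 + 7 + 5 = 38
8-4-6: 25 + 5 = 30
8-3-6: 7 + 20 = 27
8-3-5-4-6: 7 + 5 + 7 + 5 = 24
Shortest: 24.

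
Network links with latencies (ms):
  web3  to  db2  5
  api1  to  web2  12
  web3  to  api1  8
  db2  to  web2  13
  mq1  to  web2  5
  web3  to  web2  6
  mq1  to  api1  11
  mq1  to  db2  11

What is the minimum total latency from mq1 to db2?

Checking several routes:
mq1 - web2 - db2: 5 + 13 = 18
mq1 - db2: 11
mq1 - web2 - web3 - db2: 5 + 6 + 5 = 16
Shortest: 11 ms.

11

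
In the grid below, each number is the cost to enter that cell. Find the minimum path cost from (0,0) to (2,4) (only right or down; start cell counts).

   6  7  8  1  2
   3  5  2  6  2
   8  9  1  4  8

Path [0,0] → [1,0] → [1,1] → [1,2] → [2,2] → [2,3] → [2,4]: 6 + 3 + 5 + 2 + 1 + 4 + 8 = 29.

29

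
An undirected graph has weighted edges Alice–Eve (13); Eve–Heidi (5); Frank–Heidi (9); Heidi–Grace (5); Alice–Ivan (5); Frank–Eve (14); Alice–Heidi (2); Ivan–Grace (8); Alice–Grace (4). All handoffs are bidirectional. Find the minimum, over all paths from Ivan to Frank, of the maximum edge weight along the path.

A few of the Ivan→Frank routes:
Ivan-Grace-Alice-Heidi-Frank: max(8, 4, 2, 9) = 9
Ivan-Alice-Grace-Heidi-Frank: max(5, 4, 5, 9) = 9
Ivan-Alice-Heidi-Frank: max(5, 2, 9) = 9
Best route has worst link 9.

9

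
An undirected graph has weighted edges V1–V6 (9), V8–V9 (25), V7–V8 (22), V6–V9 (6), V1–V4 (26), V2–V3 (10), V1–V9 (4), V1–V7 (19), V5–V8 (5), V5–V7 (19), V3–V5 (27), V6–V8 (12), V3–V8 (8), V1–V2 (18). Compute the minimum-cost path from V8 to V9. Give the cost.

18

Comparing a few candidate routes:
V8→V6→V9: 12 + 6 = 18
V8→V6→V1→V9: 12 + 9 + 4 = 25
V8→V9: 25
Shortest: 18.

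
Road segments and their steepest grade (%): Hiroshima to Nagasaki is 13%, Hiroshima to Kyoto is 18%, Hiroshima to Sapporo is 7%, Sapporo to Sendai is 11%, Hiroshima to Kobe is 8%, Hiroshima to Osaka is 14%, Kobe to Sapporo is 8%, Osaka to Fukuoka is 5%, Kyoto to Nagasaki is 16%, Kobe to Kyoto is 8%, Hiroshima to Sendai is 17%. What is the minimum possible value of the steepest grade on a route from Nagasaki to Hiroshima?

Some routes from Nagasaki to Hiroshima:
Nagasaki→Kyoto→Kobe→Sapporo→Sendai→Hiroshima: max(16, 8, 8, 11, 17) = 17
Nagasaki→Kyoto→Kobe→Sapporo→Hiroshima: max(16, 8, 8, 7) = 16
Nagasaki→Hiroshima: max(13) = 13
Nagasaki→Kyoto→Kobe→Hiroshima: max(16, 8, 8) = 16
Best route has worst link 13%.

13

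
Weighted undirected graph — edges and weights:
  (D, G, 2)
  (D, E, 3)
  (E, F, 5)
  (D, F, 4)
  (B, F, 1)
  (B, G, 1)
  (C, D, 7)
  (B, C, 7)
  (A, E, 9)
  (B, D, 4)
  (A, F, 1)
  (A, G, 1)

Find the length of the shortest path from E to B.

Checking several routes:
E→D→B: 3 + 4 = 7
E→F→B: 5 + 1 = 6
E→D→G→B: 3 + 2 + 1 = 6
Shortest: 6.

6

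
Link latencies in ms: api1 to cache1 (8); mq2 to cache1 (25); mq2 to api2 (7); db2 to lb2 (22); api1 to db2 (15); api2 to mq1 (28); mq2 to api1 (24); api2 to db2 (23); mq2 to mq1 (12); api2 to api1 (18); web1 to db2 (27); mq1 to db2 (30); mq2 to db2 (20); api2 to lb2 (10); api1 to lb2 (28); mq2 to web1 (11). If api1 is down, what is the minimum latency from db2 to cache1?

Comparing a few candidate routes:
db2-api2-mq2-cache1: 23 + 7 + 25 = 55
db2-web1-mq2-cache1: 27 + 11 + 25 = 63
db2-mq2-cache1: 20 + 25 = 45
db2-mq1-mq2-cache1: 30 + 12 + 25 = 67
db2-lb2-api2-mq2-cache1: 22 + 10 + 7 + 25 = 64
Best route has total 45 ms.

45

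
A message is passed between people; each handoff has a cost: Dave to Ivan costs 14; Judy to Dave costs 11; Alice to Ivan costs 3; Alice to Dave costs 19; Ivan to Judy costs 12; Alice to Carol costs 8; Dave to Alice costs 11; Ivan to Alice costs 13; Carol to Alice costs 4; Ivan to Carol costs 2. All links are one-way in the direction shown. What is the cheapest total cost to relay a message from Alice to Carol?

Candidate routes:
Alice - Carol: 8
Alice - Ivan - Carol: 3 + 2 = 5
Alice - Dave - Ivan - Carol: 19 + 14 + 2 = 35
Best route has total 5.

5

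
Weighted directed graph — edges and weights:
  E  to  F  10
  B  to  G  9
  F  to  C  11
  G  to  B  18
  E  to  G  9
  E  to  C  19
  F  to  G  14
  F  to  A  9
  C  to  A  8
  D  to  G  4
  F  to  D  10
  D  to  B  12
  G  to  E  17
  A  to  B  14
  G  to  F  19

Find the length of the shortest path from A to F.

Routes from A to F:
A - B - G - F: 14 + 9 + 19 = 42
A - B - G - E - F: 14 + 9 + 17 + 10 = 50
Best route has total 42.

42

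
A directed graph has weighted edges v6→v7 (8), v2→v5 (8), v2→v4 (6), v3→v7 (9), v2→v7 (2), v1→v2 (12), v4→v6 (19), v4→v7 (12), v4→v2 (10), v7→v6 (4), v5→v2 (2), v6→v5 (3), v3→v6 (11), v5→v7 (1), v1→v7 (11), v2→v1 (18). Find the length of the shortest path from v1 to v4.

18

Routes from v1 to v4:
v1 → v2 → v4: 12 + 6 = 18
v1 → v7 → v6 → v5 → v2 → v4: 11 + 4 + 3 + 2 + 6 = 26
The minimum is 18.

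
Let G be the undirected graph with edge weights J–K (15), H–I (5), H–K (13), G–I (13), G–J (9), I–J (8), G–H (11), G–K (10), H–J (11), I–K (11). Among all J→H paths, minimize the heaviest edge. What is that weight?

Some routes from J to H:
J → I → K → G → H: max(8, 11, 10, 11) = 11
J → I → H: max(8, 5) = 8
J → G → H: max(9, 11) = 11
J → H: max(11) = 11
The minimum achievable maximum is 8.

8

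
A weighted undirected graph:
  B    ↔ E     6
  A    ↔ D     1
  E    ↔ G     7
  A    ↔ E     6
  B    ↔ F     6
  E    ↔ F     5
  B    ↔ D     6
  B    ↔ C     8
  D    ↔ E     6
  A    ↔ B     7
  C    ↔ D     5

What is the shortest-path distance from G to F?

Comparing a few candidate routes:
G - E - F: 7 + 5 = 12
G - E - D - B - F: 7 + 6 + 6 + 6 = 25
G - E - A - B - F: 7 + 6 + 7 + 6 = 26
G - E - B - F: 7 + 6 + 6 = 19
The minimum is 12.

12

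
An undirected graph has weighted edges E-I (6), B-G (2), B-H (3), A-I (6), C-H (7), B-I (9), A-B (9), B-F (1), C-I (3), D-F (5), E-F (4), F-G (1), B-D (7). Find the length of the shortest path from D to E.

Some routes from D to E:
D-B-F-E: 7 + 1 + 4 = 12
D-F-E: 5 + 4 = 9
D-B-G-F-E: 7 + 2 + 1 + 4 = 14
Shortest: 9.

9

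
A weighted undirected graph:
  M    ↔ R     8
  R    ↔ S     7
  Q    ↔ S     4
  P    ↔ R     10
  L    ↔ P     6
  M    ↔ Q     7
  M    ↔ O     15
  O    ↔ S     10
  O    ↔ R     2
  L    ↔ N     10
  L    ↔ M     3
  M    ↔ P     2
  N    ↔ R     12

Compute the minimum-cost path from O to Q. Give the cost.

13

Some routes from O to Q:
O - S - Q: 10 + 4 = 14
O - R - S - Q: 2 + 7 + 4 = 13
O - M - Q: 15 + 7 = 22
O - R - M - Q: 2 + 8 + 7 = 17
O - R - P - M - Q: 2 + 10 + 2 + 7 = 21
Shortest: 13.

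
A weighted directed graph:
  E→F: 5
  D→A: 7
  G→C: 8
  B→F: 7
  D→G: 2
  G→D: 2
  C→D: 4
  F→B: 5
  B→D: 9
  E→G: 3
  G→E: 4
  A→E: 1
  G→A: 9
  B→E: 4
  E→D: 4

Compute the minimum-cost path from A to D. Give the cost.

Routes from A to D:
A-E-D: 1 + 4 = 5
A-E-G-C-D: 1 + 3 + 8 + 4 = 16
A-E-G-D: 1 + 3 + 2 = 6
A-E-F-B-D: 1 + 5 + 5 + 9 = 20
Best route has total 5.

5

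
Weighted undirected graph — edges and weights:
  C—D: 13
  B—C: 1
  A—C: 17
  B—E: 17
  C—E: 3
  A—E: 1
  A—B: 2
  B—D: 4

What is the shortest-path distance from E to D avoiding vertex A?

Some routes from E to D avoiding A:
E → C → D: 3 + 13 = 16
E → B → D: 17 + 4 = 21
E → C → B → D: 3 + 1 + 4 = 8
The minimum is 8.

8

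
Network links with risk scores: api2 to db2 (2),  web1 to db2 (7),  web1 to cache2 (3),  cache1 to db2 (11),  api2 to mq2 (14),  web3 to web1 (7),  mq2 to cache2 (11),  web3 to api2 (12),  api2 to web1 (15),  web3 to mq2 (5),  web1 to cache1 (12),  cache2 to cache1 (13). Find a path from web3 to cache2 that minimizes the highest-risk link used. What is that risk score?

Comparing a few candidate routes:
web3 - api2 - db2 - web1 - cache2: max(12, 2, 7, 3) = 12
web3 - mq2 - cache2: max(5, 11) = 11
web3 - web1 - cache2: max(7, 3) = 7
Smallest bottleneck: 7.

7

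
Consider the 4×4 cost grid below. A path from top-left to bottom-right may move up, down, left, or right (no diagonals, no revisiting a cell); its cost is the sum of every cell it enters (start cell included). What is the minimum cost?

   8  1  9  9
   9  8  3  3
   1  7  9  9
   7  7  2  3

34

Best path: [0,0] → [0,1] → [1,1] → [1,2] → [2,2] → [3,2] → [3,3]
Cost: 8 + 1 + 8 + 3 + 9 + 2 + 3 = 34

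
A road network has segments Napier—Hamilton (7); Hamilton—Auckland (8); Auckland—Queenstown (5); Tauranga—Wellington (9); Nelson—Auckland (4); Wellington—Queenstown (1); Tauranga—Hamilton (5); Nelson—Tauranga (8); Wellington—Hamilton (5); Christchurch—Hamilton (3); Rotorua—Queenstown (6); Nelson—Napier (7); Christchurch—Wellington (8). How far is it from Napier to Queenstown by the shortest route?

13

A few of the Napier→Queenstown routes:
Napier -> Nelson -> Auckland -> Queenstown: 7 + 4 + 5 = 16
Napier -> Hamilton -> Wellington -> Queenstown: 7 + 5 + 1 = 13
Napier -> Hamilton -> Christchurch -> Wellington -> Queenstown: 7 + 3 + 8 + 1 = 19
The minimum is 13.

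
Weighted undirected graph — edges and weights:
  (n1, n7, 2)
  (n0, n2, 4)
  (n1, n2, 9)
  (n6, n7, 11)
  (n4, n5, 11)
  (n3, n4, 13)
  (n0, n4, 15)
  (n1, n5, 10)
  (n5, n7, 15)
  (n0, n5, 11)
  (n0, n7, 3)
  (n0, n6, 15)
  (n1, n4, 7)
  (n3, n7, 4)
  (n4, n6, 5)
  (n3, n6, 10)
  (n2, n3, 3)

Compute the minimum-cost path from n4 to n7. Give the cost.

Some routes from n4 to n7:
n4→n6→n7: 5 + 11 = 16
n4→n1→n7: 7 + 2 = 9
n4→n3→n7: 13 + 4 = 17
n4→n0→n7: 15 + 3 = 18
Shortest: 9.

9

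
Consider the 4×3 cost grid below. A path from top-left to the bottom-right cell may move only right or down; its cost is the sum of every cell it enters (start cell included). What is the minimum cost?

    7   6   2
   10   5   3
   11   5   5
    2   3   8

31

One optimal route is (0,0) → (0,1) → (0,2) → (1,2) → (2,2) → (3,2).
Its cost is 7 + 6 + 2 + 3 + 5 + 8 = 31.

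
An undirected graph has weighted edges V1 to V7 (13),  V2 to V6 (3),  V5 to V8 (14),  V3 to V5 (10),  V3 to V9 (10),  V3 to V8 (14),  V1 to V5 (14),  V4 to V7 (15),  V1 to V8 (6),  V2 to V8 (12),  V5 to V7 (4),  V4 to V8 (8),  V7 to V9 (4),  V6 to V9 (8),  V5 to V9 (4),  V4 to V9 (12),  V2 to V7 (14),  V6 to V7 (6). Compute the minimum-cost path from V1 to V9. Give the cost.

Some routes from V1 to V9:
V1-V7-V9: 13 + 4 = 17
V1-V5-V9: 14 + 4 = 18
V1-V7-V5-V9: 13 + 4 + 4 = 21
V1-V5-V7-V9: 14 + 4 + 4 = 22
Shortest: 17.

17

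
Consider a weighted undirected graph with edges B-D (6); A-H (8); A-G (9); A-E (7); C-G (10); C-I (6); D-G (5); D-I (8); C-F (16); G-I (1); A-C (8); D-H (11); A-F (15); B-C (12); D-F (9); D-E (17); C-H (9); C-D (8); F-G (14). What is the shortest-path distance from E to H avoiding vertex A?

A few of the E→H routes:
E-D-H: 17 + 11 = 28
E-D-G-I-C-H: 17 + 5 + 1 + 6 + 9 = 38
E-D-B-C-H: 17 + 6 + 12 + 9 = 44
E-D-G-C-H: 17 + 5 + 10 + 9 = 41
E-D-I-C-H: 17 + 8 + 6 + 9 = 40
E-D-C-H: 17 + 8 + 9 = 34
The minimum is 28.

28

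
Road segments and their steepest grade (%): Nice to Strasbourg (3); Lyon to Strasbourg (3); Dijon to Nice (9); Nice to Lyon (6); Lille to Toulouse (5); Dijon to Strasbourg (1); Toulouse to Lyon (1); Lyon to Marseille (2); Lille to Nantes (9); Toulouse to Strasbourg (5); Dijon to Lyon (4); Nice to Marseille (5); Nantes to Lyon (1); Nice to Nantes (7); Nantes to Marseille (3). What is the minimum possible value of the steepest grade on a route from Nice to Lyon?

Checking several routes:
Nice -> Strasbourg -> Dijon -> Lyon: max(3, 1, 4) = 4
Nice -> Strasbourg -> Lyon: max(3, 3) = 3
Nice -> Marseille -> Nantes -> Lyon: max(5, 3, 1) = 5
Smallest bottleneck: 3%.

3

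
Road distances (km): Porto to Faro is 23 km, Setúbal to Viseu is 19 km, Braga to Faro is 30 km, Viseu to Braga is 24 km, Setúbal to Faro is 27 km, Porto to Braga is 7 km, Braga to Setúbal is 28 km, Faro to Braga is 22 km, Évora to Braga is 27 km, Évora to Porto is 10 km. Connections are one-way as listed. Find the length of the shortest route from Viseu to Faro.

54

Routes from Viseu to Faro:
Viseu→Braga→Setúbal→Faro: 24 + 28 + 27 = 79
Viseu→Braga→Faro: 24 + 30 = 54
The minimum is 54 km.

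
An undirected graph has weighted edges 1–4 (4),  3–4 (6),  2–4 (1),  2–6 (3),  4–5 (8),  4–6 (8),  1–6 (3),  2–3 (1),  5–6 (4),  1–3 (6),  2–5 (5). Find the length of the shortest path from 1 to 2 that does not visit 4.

6

Candidate routes:
1 -> 3 -> 2: 6 + 1 = 7
1 -> 6 -> 2: 3 + 3 = 6
1 -> 6 -> 5 -> 2: 3 + 4 + 5 = 12
Best route has total 6.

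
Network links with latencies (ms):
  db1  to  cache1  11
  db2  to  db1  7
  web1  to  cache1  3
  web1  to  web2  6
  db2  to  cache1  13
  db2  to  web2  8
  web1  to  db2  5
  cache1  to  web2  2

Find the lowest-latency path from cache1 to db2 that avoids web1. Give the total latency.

10

Paths from cache1 to db2 avoiding web1:
cache1 → web2 → db2: 2 + 8 = 10
cache1 → db2: 13
cache1 → db1 → db2: 11 + 7 = 18
Best route has total 10 ms.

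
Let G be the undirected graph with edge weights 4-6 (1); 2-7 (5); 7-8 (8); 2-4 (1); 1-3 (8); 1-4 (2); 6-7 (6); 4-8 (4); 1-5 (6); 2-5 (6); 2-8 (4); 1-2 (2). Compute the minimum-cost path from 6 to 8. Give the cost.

5

Comparing a few candidate routes:
6-4-1-2-8: 1 + 2 + 2 + 4 = 9
6-4-8: 1 + 4 = 5
6-4-2-8: 1 + 1 + 4 = 6
6-7-8: 6 + 8 = 14
6-4-2-7-8: 1 + 1 + 5 + 8 = 15
6-7-2-8: 6 + 5 + 4 = 15
Shortest: 5.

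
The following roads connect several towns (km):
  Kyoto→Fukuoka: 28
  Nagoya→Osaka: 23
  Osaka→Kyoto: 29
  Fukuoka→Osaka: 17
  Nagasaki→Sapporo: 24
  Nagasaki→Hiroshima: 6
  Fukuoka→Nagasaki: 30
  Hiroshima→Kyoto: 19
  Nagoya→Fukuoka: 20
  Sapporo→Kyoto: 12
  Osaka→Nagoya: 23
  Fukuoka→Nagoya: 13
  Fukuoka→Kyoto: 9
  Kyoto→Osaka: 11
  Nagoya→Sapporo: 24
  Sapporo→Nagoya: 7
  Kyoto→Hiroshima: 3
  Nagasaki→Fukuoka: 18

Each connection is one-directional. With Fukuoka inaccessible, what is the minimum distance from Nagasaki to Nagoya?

31

Paths from Nagasaki to Nagoya avoiding Fukuoka:
Nagasaki → Hiroshima → Kyoto → Osaka → Nagoya: 6 + 19 + 11 + 23 = 59
Nagasaki → Sapporo → Nagoya: 24 + 7 = 31
Nagasaki → Sapporo → Kyoto → Osaka → Nagoya: 24 + 12 + 11 + 23 = 70
The minimum is 31 km.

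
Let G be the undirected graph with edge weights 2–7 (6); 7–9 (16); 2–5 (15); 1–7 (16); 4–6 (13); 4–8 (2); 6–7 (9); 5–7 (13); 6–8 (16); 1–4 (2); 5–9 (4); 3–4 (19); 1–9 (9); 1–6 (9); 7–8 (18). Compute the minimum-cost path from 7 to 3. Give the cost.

Some routes from 7 to 3:
7→9→1→4→3: 16 + 9 + 2 + 19 = 46
7→1→4→3: 16 + 2 + 19 = 37
7→6→4→3: 9 + 13 + 19 = 41
7→8→4→3: 18 + 2 + 19 = 39
7→6→1→4→3: 9 + 9 + 2 + 19 = 39
7→6→8→4→3: 9 + 16 + 2 + 19 = 46
Shortest: 37.

37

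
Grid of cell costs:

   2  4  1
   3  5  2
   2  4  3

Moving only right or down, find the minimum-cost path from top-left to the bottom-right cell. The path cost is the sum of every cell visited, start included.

12

Best path: [0,0] -> [0,1] -> [0,2] -> [1,2] -> [2,2]
Cost: 2 + 4 + 1 + 2 + 3 = 12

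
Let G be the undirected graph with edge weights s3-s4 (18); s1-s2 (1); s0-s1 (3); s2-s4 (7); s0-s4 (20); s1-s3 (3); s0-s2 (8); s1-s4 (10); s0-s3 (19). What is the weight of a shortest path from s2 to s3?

A few of the s2→s3 routes:
s2 -> s4 -> s1 -> s3: 7 + 10 + 3 = 20
s2 -> s1 -> s3: 1 + 3 = 4
s2 -> s0 -> s1 -> s3: 8 + 3 + 3 = 14
Best route has total 4.

4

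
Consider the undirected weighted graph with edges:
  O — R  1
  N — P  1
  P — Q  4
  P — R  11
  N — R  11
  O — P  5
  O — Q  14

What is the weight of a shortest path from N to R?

Checking several routes:
N -> R: 11
N -> P -> R: 1 + 11 = 12
N -> P -> O -> R: 1 + 5 + 1 = 7
The minimum is 7.

7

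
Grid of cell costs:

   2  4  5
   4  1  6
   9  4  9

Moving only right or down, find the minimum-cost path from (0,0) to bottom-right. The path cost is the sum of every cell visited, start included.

20

Cheapest: [0,0] -> [0,1] -> [1,1] -> [2,1] -> [2,2]
  2 + 4 + 1 + 4 + 9 = 20
For comparison, the top-then-right route costs 26.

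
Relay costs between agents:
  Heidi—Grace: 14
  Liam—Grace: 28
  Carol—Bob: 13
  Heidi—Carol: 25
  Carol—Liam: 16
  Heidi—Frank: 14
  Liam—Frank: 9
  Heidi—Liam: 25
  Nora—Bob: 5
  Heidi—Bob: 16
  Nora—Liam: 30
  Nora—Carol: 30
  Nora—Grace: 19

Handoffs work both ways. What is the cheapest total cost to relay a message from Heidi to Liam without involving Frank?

A few of the Heidi→Liam routes:
Heidi -> Bob -> Nora -> Liam: 16 + 5 + 30 = 51
Heidi -> Bob -> Carol -> Liam: 16 + 13 + 16 = 45
Heidi -> Carol -> Liam: 25 + 16 = 41
Heidi -> Grace -> Liam: 14 + 28 = 42
Heidi -> Liam: 25
Heidi -> Grace -> Nora -> Liam: 14 + 19 + 30 = 63
The minimum is 25.

25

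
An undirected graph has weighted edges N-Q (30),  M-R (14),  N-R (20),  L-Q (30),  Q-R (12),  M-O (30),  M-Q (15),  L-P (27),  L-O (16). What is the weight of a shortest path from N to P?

Checking several routes:
N→R→M→O→L→P: 20 + 14 + 30 + 16 + 27 = 107
N→R→Q→L→P: 20 + 12 + 30 + 27 = 89
N→Q→L→P: 30 + 30 + 27 = 87
N→R→M→Q→L→P: 20 + 14 + 15 + 30 + 27 = 106
Shortest: 87.

87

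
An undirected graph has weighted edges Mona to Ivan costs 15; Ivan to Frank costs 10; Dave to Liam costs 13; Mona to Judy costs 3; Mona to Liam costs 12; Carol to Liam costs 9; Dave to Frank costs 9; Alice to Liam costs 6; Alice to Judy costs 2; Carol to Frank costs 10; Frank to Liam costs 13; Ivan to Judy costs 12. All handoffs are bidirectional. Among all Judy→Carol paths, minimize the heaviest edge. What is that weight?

9

Comparing a few candidate routes:
Judy -> Mona -> Liam -> Carol: max(3, 12, 9) = 12
Judy -> Ivan -> Frank -> Liam -> Carol: max(12, 10, 13, 9) = 13
Judy -> Alice -> Liam -> Carol: max(2, 6, 9) = 9
Judy -> Ivan -> Frank -> Dave -> Liam -> Carol: max(12, 10, 9, 13, 9) = 13
Judy -> Ivan -> Frank -> Carol: max(12, 10, 10) = 12
Smallest bottleneck: 9.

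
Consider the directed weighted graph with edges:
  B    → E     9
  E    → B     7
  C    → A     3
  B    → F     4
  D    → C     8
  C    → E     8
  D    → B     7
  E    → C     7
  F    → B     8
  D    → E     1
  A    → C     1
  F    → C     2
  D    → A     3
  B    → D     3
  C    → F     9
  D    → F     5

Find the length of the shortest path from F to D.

Paths from F to D:
F→B→D: 8 + 3 = 11
F→C→E→B→D: 2 + 8 + 7 + 3 = 20
The minimum is 11.

11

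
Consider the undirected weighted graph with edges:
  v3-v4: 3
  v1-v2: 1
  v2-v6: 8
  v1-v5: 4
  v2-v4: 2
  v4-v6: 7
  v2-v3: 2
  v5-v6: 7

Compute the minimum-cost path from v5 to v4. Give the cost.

7

A few of the v5→v4 routes:
v5 → v6 → v2 → v4: 7 + 8 + 2 = 17
v5 → v6 → v4: 7 + 7 = 14
v5 → v1 → v2 → v4: 4 + 1 + 2 = 7
v5 → v1 → v2 → v3 → v4: 4 + 1 + 2 + 3 = 10
v5 → v1 → v2 → v6 → v4: 4 + 1 + 8 + 7 = 20
Best route has total 7.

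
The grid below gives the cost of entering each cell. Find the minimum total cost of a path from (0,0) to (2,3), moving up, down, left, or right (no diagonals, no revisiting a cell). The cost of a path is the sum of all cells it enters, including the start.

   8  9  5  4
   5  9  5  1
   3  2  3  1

Path [0,0] → [1,0] → [2,0] → [2,1] → [2,2] → [2,3]: 8 + 5 + 3 + 2 + 3 + 1 = 22.

22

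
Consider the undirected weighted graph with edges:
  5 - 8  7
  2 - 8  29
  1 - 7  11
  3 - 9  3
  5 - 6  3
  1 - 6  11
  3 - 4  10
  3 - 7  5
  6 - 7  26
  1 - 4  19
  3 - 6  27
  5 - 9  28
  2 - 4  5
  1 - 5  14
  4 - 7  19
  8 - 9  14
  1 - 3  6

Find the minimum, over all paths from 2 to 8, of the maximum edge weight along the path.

Checking several routes:
2 - 4 - 3 - 1 - 6 - 5 - 8: max(5, 10, 6, 11, 3, 7) = 11
2 - 4 - 3 - 7 - 1 - 6 - 5 - 8: max(5, 10, 5, 11, 11, 3, 7) = 11
2 - 4 - 3 - 9 - 8: max(5, 10, 3, 14) = 14
The minimum achievable maximum is 11.

11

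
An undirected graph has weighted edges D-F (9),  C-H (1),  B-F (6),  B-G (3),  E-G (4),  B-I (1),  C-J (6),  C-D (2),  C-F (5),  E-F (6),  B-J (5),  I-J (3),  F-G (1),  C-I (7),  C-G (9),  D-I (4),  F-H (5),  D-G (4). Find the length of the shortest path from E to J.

11

Checking several routes:
E → F → G → B → I → J: 6 + 1 + 3 + 1 + 3 = 14
E → G → B → I → J: 4 + 3 + 1 + 3 = 11
E → G → B → J: 4 + 3 + 5 = 12
Best route has total 11.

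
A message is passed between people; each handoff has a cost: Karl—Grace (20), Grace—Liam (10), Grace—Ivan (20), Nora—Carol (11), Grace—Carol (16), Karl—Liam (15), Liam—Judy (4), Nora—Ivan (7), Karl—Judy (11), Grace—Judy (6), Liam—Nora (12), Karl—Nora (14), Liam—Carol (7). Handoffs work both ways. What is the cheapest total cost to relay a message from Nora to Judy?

Checking several routes:
Nora→Liam→Judy: 12 + 4 = 16
Nora→Ivan→Grace→Judy: 7 + 20 + 6 = 33
Nora→Karl→Judy: 14 + 11 = 25
Nora→Liam→Grace→Judy: 12 + 10 + 6 = 28
Nora→Carol→Liam→Judy: 11 + 7 + 4 = 22
The minimum is 16.

16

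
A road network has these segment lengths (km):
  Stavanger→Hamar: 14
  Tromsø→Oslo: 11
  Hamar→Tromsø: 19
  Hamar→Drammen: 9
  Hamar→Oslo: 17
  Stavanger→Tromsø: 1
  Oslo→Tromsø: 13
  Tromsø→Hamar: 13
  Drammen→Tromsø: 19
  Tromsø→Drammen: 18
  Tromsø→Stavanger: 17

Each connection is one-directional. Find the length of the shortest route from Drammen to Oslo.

Candidate routes:
Drammen → Tromsø → Oslo: 19 + 11 = 30
Drammen → Tromsø → Stavanger → Hamar → Oslo: 19 + 17 + 14 + 17 = 67
Drammen → Tromsø → Hamar → Oslo: 19 + 13 + 17 = 49
The minimum is 30 km.

30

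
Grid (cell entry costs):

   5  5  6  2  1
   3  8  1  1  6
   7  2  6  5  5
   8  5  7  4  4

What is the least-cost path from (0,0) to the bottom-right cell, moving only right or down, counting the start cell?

One optimal route is [0,0] → [0,1] → [0,2] → [1,2] → [1,3] → [2,3] → [3,3] → [3,4].
Its cost is 5 + 5 + 6 + 1 + 1 + 5 + 4 + 4 = 31.

31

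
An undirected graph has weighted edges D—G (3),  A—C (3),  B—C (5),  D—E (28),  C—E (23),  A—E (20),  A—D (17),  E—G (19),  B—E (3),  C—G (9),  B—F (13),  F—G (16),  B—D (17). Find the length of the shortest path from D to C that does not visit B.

12

Comparing a few candidate routes:
D -> G -> E -> A -> C: 3 + 19 + 20 + 3 = 45
D -> G -> E -> C: 3 + 19 + 23 = 45
D -> G -> C: 3 + 9 = 12
D -> A -> C: 17 + 3 = 20
D -> E -> A -> C: 28 + 20 + 3 = 51
D -> E -> C: 28 + 23 = 51
Shortest: 12.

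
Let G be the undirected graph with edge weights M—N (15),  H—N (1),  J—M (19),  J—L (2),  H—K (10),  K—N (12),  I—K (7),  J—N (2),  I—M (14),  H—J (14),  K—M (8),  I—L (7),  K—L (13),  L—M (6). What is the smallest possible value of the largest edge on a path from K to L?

7

A few of the K→L routes:
K - I - L: max(7, 7) = 7
K - H - N - J - L: max(10, 1, 2, 2) = 10
K - M - L: max(8, 6) = 8
K - N - J - L: max(12, 2, 2) = 12
The minimum achievable maximum is 7.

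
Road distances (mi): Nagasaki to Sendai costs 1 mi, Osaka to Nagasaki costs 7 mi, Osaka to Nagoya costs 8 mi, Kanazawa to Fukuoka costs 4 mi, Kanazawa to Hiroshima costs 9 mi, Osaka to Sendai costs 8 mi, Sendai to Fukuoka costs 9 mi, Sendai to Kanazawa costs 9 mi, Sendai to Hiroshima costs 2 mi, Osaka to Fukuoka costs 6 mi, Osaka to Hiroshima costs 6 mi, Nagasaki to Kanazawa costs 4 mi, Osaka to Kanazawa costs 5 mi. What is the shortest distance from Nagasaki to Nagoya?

Some routes from Nagasaki to Nagoya:
Nagasaki→Sendai→Hiroshima→Osaka→Nagoya: 1 + 2 + 6 + 8 = 17
Nagasaki→Kanazawa→Fukuoka→Osaka→Nagoya: 4 + 4 + 6 + 8 = 22
Nagasaki→Osaka→Nagoya: 7 + 8 = 15
Nagasaki→Kanazawa→Osaka→Nagoya: 4 + 5 + 8 = 17
Nagasaki→Sendai→Osaka→Nagoya: 1 + 8 + 8 = 17
The minimum is 15 mi.

15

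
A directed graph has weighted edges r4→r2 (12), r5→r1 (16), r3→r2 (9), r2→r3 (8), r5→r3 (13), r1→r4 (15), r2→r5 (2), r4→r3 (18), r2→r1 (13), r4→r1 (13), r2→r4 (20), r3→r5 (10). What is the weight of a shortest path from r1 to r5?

29

A few of the r1→r5 routes:
r1 → r4 → r2 → r5: 15 + 12 + 2 = 29
r1 → r4 → r3 → r2 → r5: 15 + 18 + 9 + 2 = 44
r1 → r4 → r3 → r5: 15 + 18 + 10 = 43
Best route has total 29.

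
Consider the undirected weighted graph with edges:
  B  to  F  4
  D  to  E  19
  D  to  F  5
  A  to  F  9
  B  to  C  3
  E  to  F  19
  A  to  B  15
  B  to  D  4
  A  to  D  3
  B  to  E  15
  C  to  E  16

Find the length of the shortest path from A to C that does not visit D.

16

Checking several routes:
A→F→E→C: 9 + 19 + 16 = 44
A→F→B→C: 9 + 4 + 3 = 16
A→F→B→E→C: 9 + 4 + 15 + 16 = 44
A→B→C: 15 + 3 = 18
Best route has total 16.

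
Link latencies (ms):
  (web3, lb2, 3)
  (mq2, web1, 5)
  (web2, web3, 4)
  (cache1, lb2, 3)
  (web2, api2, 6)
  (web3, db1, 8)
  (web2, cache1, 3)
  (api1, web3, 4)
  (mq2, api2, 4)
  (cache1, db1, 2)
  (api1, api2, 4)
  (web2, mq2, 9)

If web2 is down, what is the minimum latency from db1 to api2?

16

Candidate routes:
db1 -> web3 -> api1 -> api2: 8 + 4 + 4 = 16
db1 -> cache1 -> lb2 -> web3 -> api1 -> api2: 2 + 3 + 3 + 4 + 4 = 16
Best route has total 16 ms.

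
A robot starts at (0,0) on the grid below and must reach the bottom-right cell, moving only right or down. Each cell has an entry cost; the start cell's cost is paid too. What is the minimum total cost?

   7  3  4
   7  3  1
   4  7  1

Best path: r0c0 → r0c1 → r1c1 → r1c2 → r2c2
Cost: 7 + 3 + 3 + 1 + 1 = 15
(Top row then right column would cost 16.)

15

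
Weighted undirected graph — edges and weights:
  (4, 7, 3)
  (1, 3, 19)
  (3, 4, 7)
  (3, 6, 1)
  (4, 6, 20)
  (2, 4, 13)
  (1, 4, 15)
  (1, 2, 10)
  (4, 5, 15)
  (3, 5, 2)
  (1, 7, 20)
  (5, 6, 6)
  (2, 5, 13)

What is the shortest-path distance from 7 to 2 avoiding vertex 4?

30

Routes from 7 to 2 avoiding 4:
7 - 1 - 2: 20 + 10 = 30
7 - 1 - 3 - 6 - 5 - 2: 20 + 19 + 1 + 6 + 13 = 59
7 - 1 - 3 - 5 - 2: 20 + 19 + 2 + 13 = 54
Best route has total 30.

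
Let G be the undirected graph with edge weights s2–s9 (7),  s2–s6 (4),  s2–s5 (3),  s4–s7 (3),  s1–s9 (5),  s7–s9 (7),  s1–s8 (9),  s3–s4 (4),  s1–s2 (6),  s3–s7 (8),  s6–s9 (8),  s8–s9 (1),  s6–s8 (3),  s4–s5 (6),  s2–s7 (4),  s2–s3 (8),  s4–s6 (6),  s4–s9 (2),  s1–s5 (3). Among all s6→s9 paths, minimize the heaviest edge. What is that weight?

A few of the s6→s9 routes:
s6-s4-s9: max(6, 2) = 6
s6-s2-s5-s1-s9: max(4, 3, 3, 5) = 5
s6-s8-s9: max(3, 1) = 3
s6-s4-s5-s1-s9: max(6, 6, 3, 5) = 6
s6-s4-s5-s2-s1-s9: max(6, 6, 3, 6, 5) = 6
s6-s2-s7-s4-s9: max(4, 4, 3, 2) = 4
Smallest bottleneck: 3.

3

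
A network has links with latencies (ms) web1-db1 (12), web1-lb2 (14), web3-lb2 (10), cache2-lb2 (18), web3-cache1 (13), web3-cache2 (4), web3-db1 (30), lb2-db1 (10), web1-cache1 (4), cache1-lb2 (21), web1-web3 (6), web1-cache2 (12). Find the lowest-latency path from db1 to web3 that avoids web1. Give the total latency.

Routes from db1 to web3 avoiding web1:
db1→lb2→cache1→web3: 10 + 21 + 13 = 44
db1→lb2→web3: 10 + 10 = 20
db1→lb2→cache2→web3: 10 + 18 + 4 = 32
db1→web3: 30
Best route has total 20 ms.

20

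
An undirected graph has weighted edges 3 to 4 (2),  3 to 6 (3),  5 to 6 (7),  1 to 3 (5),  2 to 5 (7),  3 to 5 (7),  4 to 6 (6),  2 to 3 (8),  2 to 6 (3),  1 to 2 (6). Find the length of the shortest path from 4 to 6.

Some routes from 4 to 6:
4 - 3 - 6: 2 + 3 = 5
4 - 6: 6
4 - 3 - 2 - 6: 2 + 8 + 3 = 13
Shortest: 5.

5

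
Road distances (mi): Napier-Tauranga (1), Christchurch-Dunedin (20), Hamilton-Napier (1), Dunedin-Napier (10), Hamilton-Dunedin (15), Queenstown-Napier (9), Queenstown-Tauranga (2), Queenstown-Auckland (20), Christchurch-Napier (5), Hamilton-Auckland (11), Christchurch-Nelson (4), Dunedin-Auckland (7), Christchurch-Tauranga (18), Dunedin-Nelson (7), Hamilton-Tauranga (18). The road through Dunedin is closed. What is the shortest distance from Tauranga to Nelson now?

Checking several routes:
Tauranga - Christchurch - Nelson: 18 + 4 = 22
Tauranga - Napier - Christchurch - Nelson: 1 + 5 + 4 = 10
Tauranga - Hamilton - Napier - Christchurch - Nelson: 18 + 1 + 5 + 4 = 28
Tauranga - Queenstown - Napier - Christchurch - Nelson: 2 + 9 + 5 + 4 = 20
The minimum is 10 mi.

10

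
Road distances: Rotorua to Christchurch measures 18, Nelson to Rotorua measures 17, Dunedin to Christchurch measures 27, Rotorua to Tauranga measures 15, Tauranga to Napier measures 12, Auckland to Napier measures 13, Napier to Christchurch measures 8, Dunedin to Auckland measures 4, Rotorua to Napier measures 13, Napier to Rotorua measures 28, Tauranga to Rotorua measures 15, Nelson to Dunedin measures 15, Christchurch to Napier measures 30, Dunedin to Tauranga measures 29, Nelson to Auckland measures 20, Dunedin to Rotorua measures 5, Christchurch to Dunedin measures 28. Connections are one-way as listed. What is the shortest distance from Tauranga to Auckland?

52

Routes from Tauranga to Auckland:
Tauranga→Rotorua→Christchurch→Dunedin→Auckland: 15 + 18 + 28 + 4 = 65
Tauranga→Rotorua→Napier→Christchurch→Dunedin→Auckland: 15 + 13 + 8 + 28 + 4 = 68
Tauranga→Napier→Rotorua→Christchurch→Dunedin→Auckland: 12 + 28 + 18 + 28 + 4 = 90
Tauranga→Napier→Christchurch→Dunedin→Auckland: 12 + 8 + 28 + 4 = 52
Shortest: 52.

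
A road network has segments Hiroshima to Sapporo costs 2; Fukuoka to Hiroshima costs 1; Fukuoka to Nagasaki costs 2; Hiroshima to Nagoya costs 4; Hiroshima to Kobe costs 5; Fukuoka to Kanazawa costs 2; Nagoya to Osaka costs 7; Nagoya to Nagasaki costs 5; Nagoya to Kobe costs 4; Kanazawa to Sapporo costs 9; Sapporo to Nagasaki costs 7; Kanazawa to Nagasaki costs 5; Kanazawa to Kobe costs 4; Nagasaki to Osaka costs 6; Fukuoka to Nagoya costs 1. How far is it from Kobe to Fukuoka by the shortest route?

5

A few of the Kobe→Fukuoka routes:
Kobe-Hiroshima-Nagoya-Fukuoka: 5 + 4 + 1 = 10
Kobe-Kanazawa-Nagasaki-Fukuoka: 4 + 5 + 2 = 11
Kobe-Nagoya-Hiroshima-Fukuoka: 4 + 4 + 1 = 9
Kobe-Kanazawa-Fukuoka: 4 + 2 = 6
Kobe-Hiroshima-Fukuoka: 5 + 1 = 6
Kobe-Nagoya-Fukuoka: 4 + 1 = 5
Best route has total 5.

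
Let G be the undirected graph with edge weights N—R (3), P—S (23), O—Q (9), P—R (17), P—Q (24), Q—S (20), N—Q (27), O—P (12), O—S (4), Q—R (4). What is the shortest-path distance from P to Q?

Comparing a few candidate routes:
P - S - O - Q: 23 + 4 + 9 = 36
P - Q: 24
P - O - S - Q: 12 + 4 + 20 = 36
P - R - Q: 17 + 4 = 21
P - O - Q: 12 + 9 = 21
Best route has total 21.

21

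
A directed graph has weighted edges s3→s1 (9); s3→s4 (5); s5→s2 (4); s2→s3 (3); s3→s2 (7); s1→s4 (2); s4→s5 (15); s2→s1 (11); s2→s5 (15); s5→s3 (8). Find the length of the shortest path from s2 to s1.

Candidate routes:
s2 -> s5 -> s3 -> s1: 15 + 8 + 9 = 32
s2 -> s1: 11
s2 -> s3 -> s1: 3 + 9 = 12
The minimum is 11.

11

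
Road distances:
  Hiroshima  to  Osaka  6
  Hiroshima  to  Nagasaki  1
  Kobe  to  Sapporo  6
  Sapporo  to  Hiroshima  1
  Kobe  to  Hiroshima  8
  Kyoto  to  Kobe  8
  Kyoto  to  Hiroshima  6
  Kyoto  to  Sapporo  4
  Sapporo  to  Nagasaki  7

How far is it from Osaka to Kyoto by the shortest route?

Checking several routes:
Osaka -> Hiroshima -> Kyoto: 6 + 6 = 12
Osaka -> Hiroshima -> Nagasaki -> Sapporo -> Kyoto: 6 + 1 + 7 + 4 = 18
Osaka -> Hiroshima -> Sapporo -> Kobe -> Kyoto: 6 + 1 + 6 + 8 = 21
Osaka -> Hiroshima -> Sapporo -> Kyoto: 6 + 1 + 4 = 11
Shortest: 11.

11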